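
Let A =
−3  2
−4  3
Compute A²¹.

A² = I (check: tr A = 0 and det A = −1), so A²¹ = A since 21 is odd.

[[−3, 2], [−4, 3]]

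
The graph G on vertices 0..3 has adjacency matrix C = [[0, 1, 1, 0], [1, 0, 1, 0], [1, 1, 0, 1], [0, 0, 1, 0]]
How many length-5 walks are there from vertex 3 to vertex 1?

The number of length-5 walks from vertex 3 to vertex 1 is entry (3,1) of C⁵, where C is the adjacency matrix.
C² = [[2, 1, 1, 1], [1, 2, 1, 1], [1, 1, 3, 0], [1, 1, 0, 1]]
C³ = [[2, 3, 4, 1], [3, 2, 4, 1], [4, 4, 2, 3], [1, 1, 3, 0]]
C⁴ = [[7, 6, 6, 4], [6, 7, 6, 4], [6, 6, 11, 2], [4, 4, 2, 3]]
C⁵ = [[12, 13, 17, 6], [13, 12, 17, 6], [17, 17, 14, 11], [6, 6, 11, 2]]

6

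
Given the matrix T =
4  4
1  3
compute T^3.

[[108, 164], [41, 67]]

T^2 = [[20, 28], [7, 13]]
T^3 = [[108, 164], [41, 67]]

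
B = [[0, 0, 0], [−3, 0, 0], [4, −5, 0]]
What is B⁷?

[[0, 0, 0], [0, 0, 0], [0, 0, 0]]

B is strictly triangular, hence nilpotent: B³ = 0, so B⁷ = 0.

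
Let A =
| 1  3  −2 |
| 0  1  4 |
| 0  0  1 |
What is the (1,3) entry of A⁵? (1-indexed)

A = I + N where N = [[0, 3, −2], [0, 0, 4], [0, 0, 0]] is strictly upper-triangular, so N³ = 0.
(I + N)⁵ = I + 5·N + 10·N² = [[1, 15, 110], [0, 1, 20], [0, 0, 1]].

110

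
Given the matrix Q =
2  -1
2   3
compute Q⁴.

Q² = [[2, -5], [10, 7]]
Q³ = [[-6, -17], [34, 11]]
Q⁴ = [[-46, -45], [90, -1]]

[[-46, -45], [90, -1]]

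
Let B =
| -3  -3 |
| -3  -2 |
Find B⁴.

[[549, 465], [465, 394]]

B² = [[18, 15], [15, 13]]
B³ = [[-99, -84], [-84, -71]]
B⁴ = [[549, 465], [465, 394]]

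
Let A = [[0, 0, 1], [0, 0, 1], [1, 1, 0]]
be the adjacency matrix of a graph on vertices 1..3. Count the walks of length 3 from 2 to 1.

0

The number of length-3 walks from vertex 2 to vertex 1 is entry (2,1) of A³, where A is the adjacency matrix.
A² = [[1, 1, 0], [1, 1, 0], [0, 0, 2]]
A³ = [[0, 0, 2], [0, 0, 2], [2, 2, 0]]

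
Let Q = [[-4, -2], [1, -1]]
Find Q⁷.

[[-4246, -4118], [2059, 1931]]

tr Q = -5 and det Q = 6, so the characteristic polynomial is λ² − (-5)λ + (6) with roots -2 and -3.
Eigenvectors give P = [[-1, 2], [1, -1]] with P⁻¹ = [[1, 2], [1, 1]], and Q = P·diag(-2, -3)·P⁻¹.
Then Q⁷ = P·diag(-128, -2187)·P⁻¹ = [[128, -4374], [-128, 2187]] · [[1, 2], [1, 1]] = [[-4246, -4118], [2059, 1931]].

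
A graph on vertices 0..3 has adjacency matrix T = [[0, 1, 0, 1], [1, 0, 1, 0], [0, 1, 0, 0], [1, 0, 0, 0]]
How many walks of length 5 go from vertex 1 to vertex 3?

0

The number of length-5 walks from vertex 1 to vertex 3 is entry (1,3) of T⁵, where T is the adjacency matrix.
T² = [[2, 0, 1, 0], [0, 2, 0, 1], [1, 0, 1, 0], [0, 1, 0, 1]]
T³ = [[0, 3, 0, 2], [3, 0, 2, 0], [0, 2, 0, 1], [2, 0, 1, 0]]
T⁴ = [[5, 0, 3, 0], [0, 5, 0, 3], [3, 0, 2, 0], [0, 3, 0, 2]]
T⁵ = [[0, 8, 0, 5], [8, 0, 5, 0], [0, 5, 0, 3], [5, 0, 3, 0]]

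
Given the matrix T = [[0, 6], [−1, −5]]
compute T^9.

tr T = −5 and det T = 6, so the characteristic polynomial is λ² − (−5)λ + (6) with roots −2 and −3.
Eigenvectors give P = [[3, 2], [−1, −1]] with P⁻¹ = [[1, 2], [−1, −3]], and T = P·diag(−2, −3)·P⁻¹.
Then T^9 = P·diag(−512, −19683)·P⁻¹ = [[−1536, −39366], [512, 19683]] · [[1, 2], [−1, −3]] = [[37830, 115026], [−19171, −58025]].

[[37830, 115026], [−19171, −58025]]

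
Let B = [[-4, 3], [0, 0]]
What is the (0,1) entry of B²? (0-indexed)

-12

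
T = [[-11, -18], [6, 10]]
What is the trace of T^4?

17

tr T = -1 and det T = -2, so the characteristic polynomial is λ² − (-1)λ + (-2) with roots 1 and -2.
Eigenvectors give P = [[-3, -2], [2, 1]] with P⁻¹ = [[1, 2], [-2, -3]], and T = P·diag(1, -2)·P⁻¹.
Then T^4 = P·diag(1, 16)·P⁻¹ = [[-3, -32], [2, 16]] · [[1, 2], [-2, -3]] = [[61, 90], [-30, -44]].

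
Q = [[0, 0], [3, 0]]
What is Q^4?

[[0, 0], [0, 0]]

Q is strictly triangular, hence nilpotent: Q^2 = 0, so Q^4 = 0.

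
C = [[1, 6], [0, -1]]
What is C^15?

[[1, 6], [0, -1]]

C² = I (check: tr C = 0 and det C = -1), so C^15 = C since 15 is odd.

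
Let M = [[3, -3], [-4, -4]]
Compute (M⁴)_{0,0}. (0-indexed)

M² = [[21, 3], [4, 28]]
M³ = [[51, -75], [-100, -124]]
M⁴ = [[453, 147], [196, 796]]

453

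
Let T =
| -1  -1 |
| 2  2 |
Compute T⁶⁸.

[[-1, -1], [2, 2]]

T² = T (a projection; rank 1, trace 1), so T⁶⁸ = T.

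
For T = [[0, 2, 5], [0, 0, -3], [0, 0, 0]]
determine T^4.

T is strictly triangular, hence nilpotent: T^3 = 0, so T^4 = 0.

[[0, 0, 0], [0, 0, 0], [0, 0, 0]]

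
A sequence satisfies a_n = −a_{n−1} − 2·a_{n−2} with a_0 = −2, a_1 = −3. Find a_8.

19

With companion matrix C = [[−1, −2], [1, 0]], [a_n, a_{n−1}]ᵀ = C·[a_{n−1}, a_{n−2}]ᵀ, so [a_8, a_7]ᵀ = C⁷·[a_1, a_0]ᵀ.
C⁷ = [[3, −14], [7, 10]], giving [a_8, a_7]ᵀ = [[19], [−41]].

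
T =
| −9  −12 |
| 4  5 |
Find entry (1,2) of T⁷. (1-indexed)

−13116

tr T = −4 and det T = 3, so the characteristic polynomial is λ² − (−4)λ + (3) with roots −1 and −3.
Eigenvectors give P = [[−3, −2], [2, 1]] with P⁻¹ = [[1, 2], [−2, −3]], and T = P·diag(−1, −3)·P⁻¹.
Then T⁷ = P·diag(−1, −2187)·P⁻¹ = [[3, 4374], [−2, −2187]] · [[1, 2], [−2, −3]] = [[−8745, −13116], [4372, 6557]].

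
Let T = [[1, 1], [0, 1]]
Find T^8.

[[1, 8], [0, 1]]

T = I + N where N = [[0, 1], [0, 0]] is strictly upper-triangular, so N^2 = 0.
(I + N)^8 = I + 8·N = [[1, 8], [0, 1]].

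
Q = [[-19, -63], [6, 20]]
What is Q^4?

tr Q = 1 and det Q = -2, so the characteristic polynomial is λ² − (1)λ + (-2) with roots 2 and -1.
Eigenvectors give P = [[-3, 7], [1, -2]] with P⁻¹ = [[2, 7], [1, 3]], and Q = P·diag(2, -1)·P⁻¹.
Then Q^4 = P·diag(16, 1)·P⁻¹ = [[-48, 7], [16, -2]] · [[2, 7], [1, 3]] = [[-89, -315], [30, 106]].

[[-89, -315], [30, 106]]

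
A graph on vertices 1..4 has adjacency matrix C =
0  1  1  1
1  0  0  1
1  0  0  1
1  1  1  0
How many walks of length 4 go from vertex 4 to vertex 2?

The number of length-4 walks from vertex 4 to vertex 2 is entry (4,2) of C⁴, where C is the adjacency matrix.
C² = [[3, 1, 1, 2], [1, 2, 2, 1], [1, 2, 2, 1], [2, 1, 1, 3]]
C³ = [[4, 5, 5, 5], [5, 2, 2, 5], [5, 2, 2, 5], [5, 5, 5, 4]]
C⁴ = [[15, 9, 9, 14], [9, 10, 10, 9], [9, 10, 10, 9], [14, 9, 9, 15]]

9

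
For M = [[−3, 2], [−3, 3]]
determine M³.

M² = [[3, 0], [0, 3]]
M³ = [[−9, 6], [−9, 9]]

[[−9, 6], [−9, 9]]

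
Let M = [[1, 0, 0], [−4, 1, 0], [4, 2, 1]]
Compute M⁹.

[[1, 0, 0], [−36, 1, 0], [−252, 18, 1]]

M = I + N where N = [[0, 0, 0], [−4, 0, 0], [4, 2, 0]] is strictly lower-triangular, so N³ = 0.
(I + N)⁹ = I + 9·N + 36·N² = [[1, 0, 0], [−36, 1, 0], [−252, 18, 1]].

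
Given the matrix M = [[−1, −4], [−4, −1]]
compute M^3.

M^2 = [[17, 8], [8, 17]]
M^3 = [[−49, −76], [−76, −49]]

[[−49, −76], [−76, −49]]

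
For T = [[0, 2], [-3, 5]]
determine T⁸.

[[-12354, 12610], [-18915, 19171]]

tr T = 5 and det T = 6, so the characteristic polynomial is λ² − (5)λ + (6) with roots 3 and 2.
Eigenvectors give P = [[2, 1], [3, 1]] with P⁻¹ = [[-1, 1], [3, -2]], and T = P·diag(3, 2)·P⁻¹.
Then T⁸ = P·diag(6561, 256)·P⁻¹ = [[13122, 256], [19683, 256]] · [[-1, 1], [3, -2]] = [[-12354, 12610], [-18915, 19171]].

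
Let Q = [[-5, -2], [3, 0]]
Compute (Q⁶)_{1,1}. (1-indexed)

tr Q = -5 and det Q = 6, so the characteristic polynomial is λ² − (-5)λ + (6) with roots -2 and -3.
Eigenvectors give P = [[2, 1], [-3, -1]] with P⁻¹ = [[-1, -1], [3, 2]], and Q = P·diag(-2, -3)·P⁻¹.
Then Q⁶ = P·diag(64, 729)·P⁻¹ = [[128, 729], [-192, -729]] · [[-1, -1], [3, 2]] = [[2059, 1330], [-1995, -1266]].

2059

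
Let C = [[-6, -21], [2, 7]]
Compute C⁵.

C² = C (a projection; rank 1, trace 1), so C⁵ = C.

[[-6, -21], [2, 7]]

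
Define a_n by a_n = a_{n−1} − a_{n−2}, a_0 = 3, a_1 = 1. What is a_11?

2

With companion matrix M = [[1, −1], [1, 0]], [a_n, a_{n−1}]ᵀ = M·[a_{n−1}, a_{n−2}]ᵀ, so [a_11, a_10]ᵀ = M¹⁰·[a_1, a_0]ᵀ.
M¹⁰ = [[−1, 1], [−1, 0]], giving [a_11, a_10]ᵀ = [[2], [−1]].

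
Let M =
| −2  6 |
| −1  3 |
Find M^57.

M² = M (a projection; rank 1, trace 1), so M^57 = M.

[[−2, 6], [−1, 3]]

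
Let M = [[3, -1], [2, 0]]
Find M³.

[[15, -7], [14, -6]]

tr M = 3 and det M = 2, so the characteristic polynomial is λ² − (3)λ + (2) with roots 2 and 1.
Eigenvectors give P = [[1, -1], [1, -2]] with P⁻¹ = [[2, -1], [1, -1]], and M = P·diag(2, 1)·P⁻¹.
Then M³ = P·diag(8, 1)·P⁻¹ = [[8, -1], [8, -2]] · [[2, -1], [1, -1]] = [[15, -7], [14, -6]].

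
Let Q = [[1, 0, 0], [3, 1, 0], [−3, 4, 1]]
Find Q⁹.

[[1, 0, 0], [27, 1, 0], [405, 36, 1]]

Q = I + N where N = [[0, 0, 0], [3, 0, 0], [−3, 4, 0]] is strictly lower-triangular, so N³ = 0.
(I + N)⁹ = I + 9·N + 36·N² = [[1, 0, 0], [27, 1, 0], [405, 36, 1]].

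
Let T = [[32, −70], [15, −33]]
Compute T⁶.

[[−3926, 9310], [−1995, 4719]]

tr T = −1 and det T = −6, so the characteristic polynomial is λ² − (−1)λ + (−6) with roots −3 and 2.
Eigenvectors give P = [[2, 7], [1, 3]] with P⁻¹ = [[−3, 7], [1, −2]], and T = P·diag(−3, 2)·P⁻¹.
Then T⁶ = P·diag(729, 64)·P⁻¹ = [[1458, 448], [729, 192]] · [[−3, 7], [1, −2]] = [[−3926, 9310], [−1995, 4719]].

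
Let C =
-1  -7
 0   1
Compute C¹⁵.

C² = I (check: tr C = 0 and det C = -1), so C¹⁵ = C since 15 is odd.

[[-1, -7], [0, 1]]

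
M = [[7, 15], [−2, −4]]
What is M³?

[[43, 105], [−14, −34]]

tr M = 3 and det M = 2, so the characteristic polynomial is λ² − (3)λ + (2) with roots 2 and 1.
Eigenvectors give P = [[−3, −5], [1, 2]] with P⁻¹ = [[−2, −5], [1, 3]], and M = P·diag(2, 1)·P⁻¹.
Then M³ = P·diag(8, 1)·P⁻¹ = [[−24, −5], [8, 2]] · [[−2, −5], [1, 3]] = [[43, 105], [−14, −34]].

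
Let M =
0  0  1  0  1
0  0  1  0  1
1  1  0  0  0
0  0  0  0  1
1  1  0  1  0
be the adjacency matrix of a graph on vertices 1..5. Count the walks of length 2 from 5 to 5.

The number of length-2 walks from vertex 5 to vertex 5 is entry (5,5) of M², where M is the adjacency matrix.
M² = [[2, 2, 0, 1, 0], [2, 2, 0, 1, 0], [0, 0, 2, 0, 2], [1, 1, 0, 1, 0], [0, 0, 2, 0, 3]]

3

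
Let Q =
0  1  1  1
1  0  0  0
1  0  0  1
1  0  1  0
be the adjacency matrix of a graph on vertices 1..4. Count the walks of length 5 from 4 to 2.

6

The number of length-5 walks from vertex 4 to vertex 2 is entry (4,2) of Q^5, where Q is the adjacency matrix.
Q^2 = [[3, 0, 1, 1], [0, 1, 1, 1], [1, 1, 2, 1], [1, 1, 1, 2]]
Q^3 = [[2, 3, 4, 4], [3, 0, 1, 1], [4, 1, 2, 3], [4, 1, 3, 2]]
Q^4 = [[11, 2, 6, 6], [2, 3, 4, 4], [6, 4, 7, 6], [6, 4, 6, 7]]
Q^5 = [[14, 11, 17, 17], [11, 2, 6, 6], [17, 6, 12, 13], [17, 6, 13, 12]]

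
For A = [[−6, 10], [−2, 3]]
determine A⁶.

[[316, −630], [126, −251]]

tr A = −3 and det A = 2, so the characteristic polynomial is λ² − (−3)λ + (2) with roots −1 and −2.
Eigenvectors give P = [[2, 5], [1, 2]] with P⁻¹ = [[−2, 5], [1, −2]], and A = P·diag(−1, −2)·P⁻¹.
Then A⁶ = P·diag(1, 64)·P⁻¹ = [[2, 320], [1, 128]] · [[−2, 5], [1, −2]] = [[316, −630], [126, −251]].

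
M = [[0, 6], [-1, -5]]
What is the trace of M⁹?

-20195

tr M = -5 and det M = 6, so the characteristic polynomial is λ² − (-5)λ + (6) with roots -2 and -3.
Eigenvectors give P = [[-3, -2], [1, 1]] with P⁻¹ = [[-1, -2], [1, 3]], and M = P·diag(-2, -3)·P⁻¹.
Then M⁹ = P·diag(-512, -19683)·P⁻¹ = [[1536, 39366], [-512, -19683]] · [[-1, -2], [1, 3]] = [[37830, 115026], [-19171, -58025]].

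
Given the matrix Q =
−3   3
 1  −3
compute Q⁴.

[[252, −432], [−144, 252]]

Q² = [[12, −18], [−6, 12]]
Q³ = [[−54, 90], [30, −54]]
Q⁴ = [[252, −432], [−144, 252]]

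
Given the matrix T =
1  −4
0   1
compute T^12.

[[1, −48], [0, 1]]

T = I + N where N = [[0, −4], [0, 0]] is strictly upper-triangular, so N^2 = 0.
(I + N)^12 = I + 12·N = [[1, −48], [0, 1]].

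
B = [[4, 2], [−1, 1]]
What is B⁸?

[[12866, 12610], [−6305, −6049]]

tr B = 5 and det B = 6, so the characteristic polynomial is λ² − (5)λ + (6) with roots 2 and 3.
Eigenvectors give P = [[−1, −2], [1, 1]] with P⁻¹ = [[1, 2], [−1, −1]], and B = P·diag(2, 3)·P⁻¹.
Then B⁸ = P·diag(256, 6561)·P⁻¹ = [[−256, −13122], [256, 6561]] · [[1, 2], [−1, −1]] = [[12866, 12610], [−6305, −6049]].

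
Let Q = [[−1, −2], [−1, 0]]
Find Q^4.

Q^2 = [[3, 2], [1, 2]]
Q^3 = [[−5, −6], [−3, −2]]
Q^4 = [[11, 10], [5, 6]]

[[11, 10], [5, 6]]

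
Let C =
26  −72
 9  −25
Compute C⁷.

[[1160, −3096], [387, −1033]]

tr C = 1 and det C = −2, so the characteristic polynomial is λ² − (1)λ + (−2) with roots 2 and −1.
Eigenvectors give P = [[3, −8], [1, −3]] with P⁻¹ = [[3, −8], [1, −3]], and C = P·diag(2, −1)·P⁻¹.
Then C⁷ = P·diag(128, −1)·P⁻¹ = [[384, 8], [128, 3]] · [[3, −8], [1, −3]] = [[1160, −3096], [387, −1033]].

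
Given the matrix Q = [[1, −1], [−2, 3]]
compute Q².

[[3, −4], [−8, 11]]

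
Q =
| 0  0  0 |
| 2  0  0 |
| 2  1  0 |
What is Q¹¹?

Q is strictly triangular, hence nilpotent: Q³ = 0, so Q¹¹ = 0.

[[0, 0, 0], [0, 0, 0], [0, 0, 0]]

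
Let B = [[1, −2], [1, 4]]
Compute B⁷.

tr B = 5 and det B = 6, so the characteristic polynomial is λ² − (5)λ + (6) with roots 2 and 3.
Eigenvectors give P = [[−2, −1], [1, 1]] with P⁻¹ = [[−1, −1], [1, 2]], and B = P·diag(2, 3)·P⁻¹.
Then B⁷ = P·diag(128, 2187)·P⁻¹ = [[−256, −2187], [128, 2187]] · [[−1, −1], [1, 2]] = [[−1931, −4118], [2059, 4246]].

[[−1931, −4118], [2059, 4246]]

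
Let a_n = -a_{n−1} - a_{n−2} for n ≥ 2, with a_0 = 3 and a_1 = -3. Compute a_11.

With companion matrix C = [[-1, -1], [1, 0]], [a_n, a_{n−1}]ᵀ = C·[a_{n−1}, a_{n−2}]ᵀ, so [a_11, a_10]ᵀ = C^10·[a_1, a_0]ᵀ.
C^10 = [[-1, -1], [1, 0]], giving [a_11, a_10]ᵀ = [[0], [-3]].

0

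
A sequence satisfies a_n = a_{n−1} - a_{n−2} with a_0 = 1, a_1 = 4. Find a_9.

With companion matrix T = [[1, -1], [1, 0]], [a_n, a_{n−1}]ᵀ = T·[a_{n−1}, a_{n−2}]ᵀ, so [a_9, a_8]ᵀ = T⁸·[a_1, a_0]ᵀ.
T⁸ = [[0, -1], [1, -1]], giving [a_9, a_8]ᵀ = [[-1], [3]].

-1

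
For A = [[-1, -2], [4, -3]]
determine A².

[[-7, 8], [-16, 1]]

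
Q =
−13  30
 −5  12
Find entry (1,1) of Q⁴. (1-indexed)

211

tr Q = −1 and det Q = −6, so the characteristic polynomial is λ² − (−1)λ + (−6) with roots 2 and −3.
Eigenvectors give P = [[−2, 3], [−1, 1]] with P⁻¹ = [[1, −3], [1, −2]], and Q = P·diag(2, −3)·P⁻¹.
Then Q⁴ = P·diag(16, 81)·P⁻¹ = [[−32, 243], [−16, 81]] · [[1, −3], [1, −2]] = [[211, −390], [65, −114]].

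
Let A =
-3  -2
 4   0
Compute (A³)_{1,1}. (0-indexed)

24

A² = [[1, 6], [-12, -8]]
A³ = [[21, -2], [4, 24]]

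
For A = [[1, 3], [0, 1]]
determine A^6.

A = I + N where N = [[0, 3], [0, 0]] is strictly upper-triangular, so N^2 = 0.
(I + N)^6 = I + 6·N = [[1, 18], [0, 1]].

[[1, 18], [0, 1]]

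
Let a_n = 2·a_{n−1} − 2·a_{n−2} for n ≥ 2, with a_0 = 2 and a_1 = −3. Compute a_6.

40

With companion matrix A = [[2, −2], [1, 0]], [a_n, a_{n−1}]ᵀ = A·[a_{n−1}, a_{n−2}]ᵀ, so [a_6, a_5]ᵀ = A⁵·[a_1, a_0]ᵀ.
A⁵ = [[−8, 8], [−4, 0]], giving [a_6, a_5]ᵀ = [[40], [12]].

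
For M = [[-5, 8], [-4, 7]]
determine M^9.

[[-19685, 39368], [-19684, 39367]]

tr M = 2 and det M = -3, so the characteristic polynomial is λ² − (2)λ + (-3) with roots -1 and 3.
Eigenvectors give P = [[2, 1], [1, 1]] with P⁻¹ = [[1, -1], [-1, 2]], and M = P·diag(-1, 3)·P⁻¹.
Then M^9 = P·diag(-1, 19683)·P⁻¹ = [[-2, 19683], [-1, 19683]] · [[1, -1], [-1, 2]] = [[-19685, 39368], [-19684, 39367]].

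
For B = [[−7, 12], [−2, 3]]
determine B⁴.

[[241, −480], [80, −159]]

tr B = −4 and det B = 3, so the characteristic polynomial is λ² − (−4)λ + (3) with roots −1 and −3.
Eigenvectors give P = [[−2, 3], [−1, 1]] with P⁻¹ = [[1, −3], [1, −2]], and B = P·diag(−1, −3)·P⁻¹.
Then B⁴ = P·diag(1, 81)·P⁻¹ = [[−2, 243], [−1, 81]] · [[1, −3], [1, −2]] = [[241, −480], [80, −159]].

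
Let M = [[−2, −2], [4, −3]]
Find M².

[[−4, 10], [−20, 1]]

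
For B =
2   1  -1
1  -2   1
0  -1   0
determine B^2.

[[5, 1, -1], [0, 4, -3], [-1, 2, -1]]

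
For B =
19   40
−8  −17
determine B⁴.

tr B = 2 and det B = −3, so the characteristic polynomial is λ² − (2)λ + (−3) with roots 3 and −1.
Eigenvectors give P = [[−5, 2], [2, −1]] with P⁻¹ = [[−1, −2], [−2, −5]], and B = P·diag(3, −1)·P⁻¹.
Then B⁴ = P·diag(81, 1)·P⁻¹ = [[−405, 2], [162, −1]] · [[−1, −2], [−2, −5]] = [[401, 800], [−160, −319]].

[[401, 800], [−160, −319]]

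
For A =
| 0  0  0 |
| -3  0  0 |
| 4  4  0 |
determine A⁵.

[[0, 0, 0], [0, 0, 0], [0, 0, 0]]

A is strictly triangular, hence nilpotent: A³ = 0, so A⁵ = 0.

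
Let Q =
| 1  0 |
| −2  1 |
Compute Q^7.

[[1, 0], [−14, 1]]

Q = I + N where N = [[0, 0], [−2, 0]] is strictly lower-triangular, so N^2 = 0.
(I + N)^7 = I + 7·N = [[1, 0], [−14, 1]].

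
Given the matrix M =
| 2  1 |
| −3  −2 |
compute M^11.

[[2, 1], [−3, −2]]

M² = I (check: tr M = 0 and det M = −1), so M^11 = M since 11 is odd.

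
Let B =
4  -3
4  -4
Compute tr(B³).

B² = [[4, 0], [0, 4]]
B³ = [[16, -12], [16, -16]]

0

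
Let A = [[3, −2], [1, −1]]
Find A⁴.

A² = [[7, −4], [2, −1]]
A³ = [[17, −10], [5, −3]]
A⁴ = [[41, −24], [12, −7]]

[[41, −24], [12, −7]]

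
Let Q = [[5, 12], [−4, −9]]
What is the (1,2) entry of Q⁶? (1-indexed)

−4368

tr Q = −4 and det Q = 3, so the characteristic polynomial is λ² − (−4)λ + (3) with roots −3 and −1.
Eigenvectors give P = [[−3, −2], [2, 1]] with P⁻¹ = [[1, 2], [−2, −3]], and Q = P·diag(−3, −1)·P⁻¹.
Then Q⁶ = P·diag(729, 1)·P⁻¹ = [[−2187, −2], [1458, 1]] · [[1, 2], [−2, −3]] = [[−2183, −4368], [1456, 2913]].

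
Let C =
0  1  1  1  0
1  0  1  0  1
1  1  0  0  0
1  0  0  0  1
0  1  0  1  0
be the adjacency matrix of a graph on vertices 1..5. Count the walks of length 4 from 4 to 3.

6

The number of length-4 walks from vertex 4 to vertex 3 is entry (4,3) of C⁴, where C is the adjacency matrix.
C² = [[3, 1, 1, 0, 2], [1, 3, 1, 2, 0], [1, 1, 2, 1, 1], [0, 2, 1, 2, 0], [2, 0, 1, 0, 2]]
C³ = [[2, 6, 4, 5, 1], [6, 2, 4, 1, 5], [4, 4, 2, 2, 2], [5, 1, 2, 0, 4], [1, 5, 2, 4, 0]]
C⁴ = [[15, 7, 8, 3, 11], [7, 15, 8, 11, 3], [8, 8, 8, 6, 6], [3, 11, 6, 9, 1], [11, 3, 6, 1, 9]]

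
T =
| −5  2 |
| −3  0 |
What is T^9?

tr T = −5 and det T = 6, so the characteristic polynomial is λ² − (−5)λ + (6) with roots −3 and −2.
Eigenvectors give P = [[1, −2], [1, −3]] with P⁻¹ = [[3, −2], [1, −1]], and T = P·diag(−3, −2)·P⁻¹.
Then T^9 = P·diag(−19683, −512)·P⁻¹ = [[−19683, 1024], [−19683, 1536]] · [[3, −2], [1, −1]] = [[−58025, 38342], [−57513, 37830]].

[[−58025, 38342], [−57513, 37830]]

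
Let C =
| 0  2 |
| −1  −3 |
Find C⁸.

tr C = −3 and det C = 2, so the characteristic polynomial is λ² − (−3)λ + (2) with roots −1 and −2.
Eigenvectors give P = [[−2, 1], [1, −1]] with P⁻¹ = [[−1, −1], [−1, −2]], and C = P·diag(−1, −2)·P⁻¹.
Then C⁸ = P·diag(1, 256)·P⁻¹ = [[−2, 256], [1, −256]] · [[−1, −1], [−1, −2]] = [[−254, −510], [255, 511]].

[[−254, −510], [255, 511]]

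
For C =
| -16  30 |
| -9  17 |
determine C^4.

tr C = 1 and det C = -2, so the characteristic polynomial is λ² − (1)λ + (-2) with roots -1 and 2.
Eigenvectors give P = [[2, -5], [1, -3]] with P⁻¹ = [[3, -5], [1, -2]], and C = P·diag(-1, 2)·P⁻¹.
Then C^4 = P·diag(1, 16)·P⁻¹ = [[2, -80], [1, -48]] · [[3, -5], [1, -2]] = [[-74, 150], [-45, 91]].

[[-74, 150], [-45, 91]]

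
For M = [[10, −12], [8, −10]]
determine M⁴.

[[16, 0], [0, 16]]

tr M = 0 and det M = −4, so the characteristic polynomial is λ² − (0)λ + (−4) with roots −2 and 2.
Eigenvectors give P = [[1, 3], [1, 2]] with P⁻¹ = [[−2, 3], [1, −1]], and M = P·diag(−2, 2)·P⁻¹.
Then M⁴ = P·diag(16, 16)·P⁻¹ = [[16, 48], [16, 32]] · [[−2, 3], [1, −1]] = [[16, 0], [0, 16]].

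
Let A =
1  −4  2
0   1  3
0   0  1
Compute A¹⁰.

[[1, −40, −520], [0, 1, 30], [0, 0, 1]]

A = I + N where N = [[0, −4, 2], [0, 0, 3], [0, 0, 0]] is strictly upper-triangular, so N³ = 0.
(I + N)¹⁰ = I + 10·N + 45·N² = [[1, −40, −520], [0, 1, 30], [0, 0, 1]].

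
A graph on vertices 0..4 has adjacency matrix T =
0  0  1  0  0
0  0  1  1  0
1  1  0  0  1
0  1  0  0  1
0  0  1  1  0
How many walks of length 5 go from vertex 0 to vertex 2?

The number of length-5 walks from vertex 0 to vertex 2 is entry (0,2) of T^5, where T is the adjacency matrix.
T^2 = [[1, 1, 0, 0, 1], [1, 2, 0, 0, 2], [0, 0, 3, 2, 0], [0, 0, 2, 2, 0], [1, 2, 0, 0, 2]]
T^3 = [[0, 0, 3, 2, 0], [0, 0, 5, 4, 0], [3, 5, 0, 0, 5], [2, 4, 0, 0, 4], [0, 0, 5, 4, 0]]
T^4 = [[3, 5, 0, 0, 5], [5, 9, 0, 0, 9], [0, 0, 13, 10, 0], [0, 0, 10, 8, 0], [5, 9, 0, 0, 9]]
T^5 = [[0, 0, 13, 10, 0], [0, 0, 23, 18, 0], [13, 23, 0, 0, 23], [10, 18, 0, 0, 18], [0, 0, 23, 18, 0]]

13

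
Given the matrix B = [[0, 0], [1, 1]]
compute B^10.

[[0, 0], [1, 1]]

B² = B (a projection; rank 1, trace 1), so B^10 = B.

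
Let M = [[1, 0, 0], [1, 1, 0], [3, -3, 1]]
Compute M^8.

[[1, 0, 0], [8, 1, 0], [-60, -24, 1]]

M = I + N where N = [[0, 0, 0], [1, 0, 0], [3, -3, 0]] is strictly lower-triangular, so N^3 = 0.
(I + N)^8 = I + 8·N + 28·N^2 = [[1, 0, 0], [8, 1, 0], [-60, -24, 1]].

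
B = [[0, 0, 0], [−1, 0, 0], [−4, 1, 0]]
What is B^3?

[[0, 0, 0], [0, 0, 0], [0, 0, 0]]

B is strictly triangular, hence nilpotent: B^3 = 0, so B^3 = 0.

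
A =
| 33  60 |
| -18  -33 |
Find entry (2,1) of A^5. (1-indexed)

-1458

tr A = 0 and det A = -9, so the characteristic polynomial is λ² − (0)λ + (-9) with roots 3 and -3.
Eigenvectors give P = [[-2, -5], [1, 3]] with P⁻¹ = [[-3, -5], [1, 2]], and A = P·diag(3, -3)·P⁻¹.
Then A^5 = P·diag(243, -243)·P⁻¹ = [[-486, 1215], [243, -729]] · [[-3, -5], [1, 2]] = [[2673, 4860], [-1458, -2673]].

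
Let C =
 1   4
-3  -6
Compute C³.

[[49, 76], [-57, -84]]

tr C = -5 and det C = 6, so the characteristic polynomial is λ² − (-5)λ + (6) with roots -2 and -3.
Eigenvectors give P = [[4, -1], [-3, 1]] with P⁻¹ = [[1, 1], [3, 4]], and C = P·diag(-2, -3)·P⁻¹.
Then C³ = P·diag(-8, -27)·P⁻¹ = [[-32, 27], [24, -27]] · [[1, 1], [3, 4]] = [[49, 76], [-57, -84]].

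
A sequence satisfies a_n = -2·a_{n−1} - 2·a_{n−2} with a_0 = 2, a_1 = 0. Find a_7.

With companion matrix M = [[-2, -2], [1, 0]], [a_n, a_{n−1}]ᵀ = M·[a_{n−1}, a_{n−2}]ᵀ, so [a_7, a_6]ᵀ = M⁶·[a_1, a_0]ᵀ.
M⁶ = [[-8, -16], [8, 8]], giving [a_7, a_6]ᵀ = [[-32], [16]].

-32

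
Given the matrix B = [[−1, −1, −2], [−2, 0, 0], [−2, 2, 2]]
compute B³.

[[3, −11, −18], [−14, 6, 4], [−22, 22, 28]]

B² = [[7, −3, −2], [2, 2, 4], [−6, 6, 8]]
B³ = [[3, −11, −18], [−14, 6, 4], [−22, 22, 28]]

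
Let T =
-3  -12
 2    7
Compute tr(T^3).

tr T = 4 and det T = 3, so the characteristic polynomial is λ² − (4)λ + (3) with roots 1 and 3.
Eigenvectors give P = [[3, -2], [-1, 1]] with P⁻¹ = [[1, 2], [1, 3]], and T = P·diag(1, 3)·P⁻¹.
Then T^3 = P·diag(1, 27)·P⁻¹ = [[3, -54], [-1, 27]] · [[1, 2], [1, 3]] = [[-51, -156], [26, 79]].

28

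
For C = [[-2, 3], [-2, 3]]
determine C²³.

C² = C (a projection; rank 1, trace 1), so C²³ = C.

[[-2, 3], [-2, 3]]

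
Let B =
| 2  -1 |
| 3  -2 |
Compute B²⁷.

[[2, -1], [3, -2]]

B² = I (check: tr B = 0 and det B = -1), so B²⁷ = B since 27 is odd.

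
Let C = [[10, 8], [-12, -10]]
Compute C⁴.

tr C = 0 and det C = -4, so the characteristic polynomial is λ² − (0)λ + (-4) with roots 2 and -2.
Eigenvectors give P = [[-1, -2], [1, 3]] with P⁻¹ = [[-3, -2], [1, 1]], and C = P·diag(2, -2)·P⁻¹.
Then C⁴ = P·diag(16, 16)·P⁻¹ = [[-16, -32], [16, 48]] · [[-3, -2], [1, 1]] = [[16, 0], [0, 16]].

[[16, 0], [0, 16]]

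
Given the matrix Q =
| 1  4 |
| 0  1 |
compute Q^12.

Q = I + N where N = [[0, 4], [0, 0]] is strictly upper-triangular, so N^2 = 0.
(I + N)^12 = I + 12·N = [[1, 48], [0, 1]].

[[1, 48], [0, 1]]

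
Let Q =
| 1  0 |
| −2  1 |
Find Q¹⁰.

Q = I + N where N = [[0, 0], [−2, 0]] is strictly lower-triangular, so N² = 0.
(I + N)¹⁰ = I + 10·N = [[1, 0], [−20, 1]].

[[1, 0], [−20, 1]]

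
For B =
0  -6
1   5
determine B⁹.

[[-37830, -115026], [19171, 58025]]

tr B = 5 and det B = 6, so the characteristic polynomial is λ² − (5)λ + (6) with roots 3 and 2.
Eigenvectors give P = [[-2, 3], [1, -1]] with P⁻¹ = [[1, 3], [1, 2]], and B = P·diag(3, 2)·P⁻¹.
Then B⁹ = P·diag(19683, 512)·P⁻¹ = [[-39366, 1536], [19683, -512]] · [[1, 3], [1, 2]] = [[-37830, -115026], [19171, 58025]].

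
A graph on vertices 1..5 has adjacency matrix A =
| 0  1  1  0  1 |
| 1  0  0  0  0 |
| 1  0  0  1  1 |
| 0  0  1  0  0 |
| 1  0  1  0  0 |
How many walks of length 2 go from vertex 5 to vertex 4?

The number of length-2 walks from vertex 5 to vertex 4 is entry (5,4) of A^2, where A is the adjacency matrix.
A^2 = [[3, 0, 1, 1, 1], [0, 1, 1, 0, 1], [1, 1, 3, 0, 1], [1, 0, 0, 1, 1], [1, 1, 1, 1, 2]]

1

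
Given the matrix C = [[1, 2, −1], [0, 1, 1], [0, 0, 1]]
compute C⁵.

[[1, 10, 15], [0, 1, 5], [0, 0, 1]]

C = I + N where N = [[0, 2, −1], [0, 0, 1], [0, 0, 0]] is strictly upper-triangular, so N³ = 0.
(I + N)⁵ = I + 5·N + 10·N² = [[1, 10, 15], [0, 1, 5], [0, 0, 1]].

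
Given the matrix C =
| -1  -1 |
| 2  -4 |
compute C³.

tr C = -5 and det C = 6, so the characteristic polynomial is λ² − (-5)λ + (6) with roots -2 and -3.
Eigenvectors give P = [[1, -1], [1, -2]] with P⁻¹ = [[2, -1], [1, -1]], and C = P·diag(-2, -3)·P⁻¹.
Then C³ = P·diag(-8, -27)·P⁻¹ = [[-8, 27], [-8, 54]] · [[2, -1], [1, -1]] = [[11, -19], [38, -46]].

[[11, -19], [38, -46]]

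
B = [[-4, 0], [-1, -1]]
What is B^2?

[[16, 0], [5, 1]]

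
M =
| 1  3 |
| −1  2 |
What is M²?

[[−2, 9], [−3, 1]]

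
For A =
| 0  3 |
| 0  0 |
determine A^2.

[[0, 0], [0, 0]]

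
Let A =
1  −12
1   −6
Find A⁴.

[[−179, 780], [−65, 276]]

tr A = −5 and det A = 6, so the characteristic polynomial is λ² − (−5)λ + (6) with roots −2 and −3.
Eigenvectors give P = [[−4, 3], [−1, 1]] with P⁻¹ = [[−1, 3], [−1, 4]], and A = P·diag(−2, −3)·P⁻¹.
Then A⁴ = P·diag(16, 81)·P⁻¹ = [[−64, 243], [−16, 81]] · [[−1, 3], [−1, 4]] = [[−179, 780], [−65, 276]].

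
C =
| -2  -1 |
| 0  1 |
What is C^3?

C^2 = [[4, 1], [0, 1]]
C^3 = [[-8, -3], [0, 1]]

[[-8, -3], [0, 1]]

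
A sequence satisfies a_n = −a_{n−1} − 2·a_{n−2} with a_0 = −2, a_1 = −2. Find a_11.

−2

With companion matrix C = [[−1, −2], [1, 0]], [a_n, a_{n−1}]ᵀ = C·[a_{n−1}, a_{n−2}]ᵀ, so [a_11, a_10]ᵀ = C¹⁰·[a_1, a_0]ᵀ.
C¹⁰ = [[23, −22], [11, 34]], giving [a_11, a_10]ᵀ = [[−2], [−90]].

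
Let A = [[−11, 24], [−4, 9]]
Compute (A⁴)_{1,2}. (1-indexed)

tr A = −2 and det A = −3, so the characteristic polynomial is λ² − (−2)λ + (−3) with roots 1 and −3.
Eigenvectors give P = [[−2, 3], [−1, 1]] with P⁻¹ = [[1, −3], [1, −2]], and A = P·diag(1, −3)·P⁻¹.
Then A⁴ = P·diag(1, 81)·P⁻¹ = [[−2, 243], [−1, 81]] · [[1, −3], [1, −2]] = [[241, −480], [80, −159]].

−480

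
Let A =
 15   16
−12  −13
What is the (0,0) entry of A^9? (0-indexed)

tr A = 2 and det A = −3, so the characteristic polynomial is λ² − (2)λ + (−3) with roots 3 and −1.
Eigenvectors give P = [[4, −1], [−3, 1]] with P⁻¹ = [[1, 1], [3, 4]], and A = P·diag(3, −1)·P⁻¹.
Then A^9 = P·diag(19683, −1)·P⁻¹ = [[78732, 1], [−59049, −1]] · [[1, 1], [3, 4]] = [[78735, 78736], [−59052, −59053]].

78735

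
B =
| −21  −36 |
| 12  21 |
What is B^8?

tr B = 0 and det B = −9, so the characteristic polynomial is λ² − (0)λ + (−9) with roots 3 and −3.
Eigenvectors give P = [[−3, 2], [2, −1]] with P⁻¹ = [[1, 2], [2, 3]], and B = P·diag(3, −3)·P⁻¹.
Then B^8 = P·diag(6561, 6561)·P⁻¹ = [[−19683, 13122], [13122, −6561]] · [[1, 2], [2, 3]] = [[6561, 0], [0, 6561]].

[[6561, 0], [0, 6561]]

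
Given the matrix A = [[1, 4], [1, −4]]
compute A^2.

[[5, −12], [−3, 20]]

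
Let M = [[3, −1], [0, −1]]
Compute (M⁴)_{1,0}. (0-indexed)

0

M² = [[9, −2], [0, 1]]
M³ = [[27, −7], [0, −1]]
M⁴ = [[81, −20], [0, 1]]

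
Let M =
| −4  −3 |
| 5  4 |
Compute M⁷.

M² = I (check: tr M = 0 and det M = −1), so M⁷ = M since 7 is odd.

[[−4, −3], [5, 4]]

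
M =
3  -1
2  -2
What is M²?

[[7, -1], [2, 2]]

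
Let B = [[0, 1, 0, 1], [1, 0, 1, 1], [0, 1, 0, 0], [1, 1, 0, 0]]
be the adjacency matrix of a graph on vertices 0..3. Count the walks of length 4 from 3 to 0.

The number of length-4 walks from vertex 3 to vertex 0 is entry (3,0) of B⁴, where B is the adjacency matrix.
B² = [[2, 1, 1, 1], [1, 3, 0, 1], [1, 0, 1, 1], [1, 1, 1, 2]]
B³ = [[2, 4, 1, 3], [4, 2, 3, 4], [1, 3, 0, 1], [3, 4, 1, 2]]
B⁴ = [[7, 6, 4, 6], [6, 11, 2, 6], [4, 2, 3, 4], [6, 6, 4, 7]]

6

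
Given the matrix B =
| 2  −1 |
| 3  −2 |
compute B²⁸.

B² = I (check: tr B = 0 and det B = −1), so B²⁸ = I since 28 is even.

[[1, 0], [0, 1]]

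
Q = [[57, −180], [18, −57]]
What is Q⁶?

[[729, 0], [0, 729]]

tr Q = 0 and det Q = −9, so the characteristic polynomial is λ² − (0)λ + (−9) with roots 3 and −3.
Eigenvectors give P = [[10, 3], [3, 1]] with P⁻¹ = [[1, −3], [−3, 10]], and Q = P·diag(3, −3)·P⁻¹.
Then Q⁶ = P·diag(729, 729)·P⁻¹ = [[7290, 2187], [2187, 729]] · [[1, −3], [−3, 10]] = [[729, 0], [0, 729]].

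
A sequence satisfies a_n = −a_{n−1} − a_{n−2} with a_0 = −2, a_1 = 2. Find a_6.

−2

With companion matrix C = [[−1, −1], [1, 0]], [a_n, a_{n−1}]ᵀ = C·[a_{n−1}, a_{n−2}]ᵀ, so [a_6, a_5]ᵀ = C⁵·[a_1, a_0]ᵀ.
C⁵ = [[0, 1], [−1, −1]], giving [a_6, a_5]ᵀ = [[−2], [0]].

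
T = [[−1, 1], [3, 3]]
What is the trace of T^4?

T^2 = [[4, 2], [6, 12]]
T^3 = [[2, 10], [30, 42]]
T^4 = [[28, 32], [96, 156]]

184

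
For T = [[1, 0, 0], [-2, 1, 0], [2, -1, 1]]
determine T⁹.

T = I + N where N = [[0, 0, 0], [-2, 0, 0], [2, -1, 0]] is strictly lower-triangular, so N³ = 0.
(I + N)⁹ = I + 9·N + 36·N² = [[1, 0, 0], [-18, 1, 0], [90, -9, 1]].

[[1, 0, 0], [-18, 1, 0], [90, -9, 1]]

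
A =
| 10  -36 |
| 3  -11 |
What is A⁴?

[[-44, 180], [-15, 61]]

tr A = -1 and det A = -2, so the characteristic polynomial is λ² − (-1)λ + (-2) with roots -2 and 1.
Eigenvectors give P = [[3, -4], [1, -1]] with P⁻¹ = [[-1, 4], [-1, 3]], and A = P·diag(-2, 1)·P⁻¹.
Then A⁴ = P·diag(16, 1)·P⁻¹ = [[48, -4], [16, -1]] · [[-1, 4], [-1, 3]] = [[-44, 180], [-15, 61]].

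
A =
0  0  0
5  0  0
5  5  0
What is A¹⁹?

[[0, 0, 0], [0, 0, 0], [0, 0, 0]]

A is strictly triangular, hence nilpotent: A³ = 0, so A¹⁹ = 0.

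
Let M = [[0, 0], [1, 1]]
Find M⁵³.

[[0, 0], [1, 1]]

M² = M (a projection; rank 1, trace 1), so M⁵³ = M.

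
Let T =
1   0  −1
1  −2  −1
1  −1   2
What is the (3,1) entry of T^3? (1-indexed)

6

T^2 = [[0, 1, −3], [−2, 5, −1], [2, 0, 4]]
T^3 = [[−2, 1, −7], [2, −9, −5], [6, −4, 6]]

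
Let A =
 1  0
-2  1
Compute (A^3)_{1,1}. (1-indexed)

A = I + N where N = [[0, 0], [-2, 0]] is strictly lower-triangular, so N^2 = 0.
(I + N)^3 = I + 3·N = [[1, 0], [-6, 1]].

1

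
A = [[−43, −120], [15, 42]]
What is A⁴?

[[601, 1560], [−195, −504]]

tr A = −1 and det A = −6, so the characteristic polynomial is λ² − (−1)λ + (−6) with roots −3 and 2.
Eigenvectors give P = [[−3, −8], [1, 3]] with P⁻¹ = [[−3, −8], [1, 3]], and A = P·diag(−3, 2)·P⁻¹.
Then A⁴ = P·diag(81, 16)·P⁻¹ = [[−243, −128], [81, 48]] · [[−3, −8], [1, 3]] = [[601, 1560], [−195, −504]].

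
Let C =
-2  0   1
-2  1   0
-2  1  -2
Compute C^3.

C^2 = [[2, 1, -4], [2, 1, -2], [6, -1, 2]]
C^3 = [[2, -3, 10], [-2, -1, 6], [-14, 1, 2]]

[[2, -3, 10], [-2, -1, 6], [-14, 1, 2]]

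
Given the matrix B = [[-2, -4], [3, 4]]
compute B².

[[-8, -8], [6, 4]]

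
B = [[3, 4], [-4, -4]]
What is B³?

B² = [[-7, -4], [4, 0]]
B³ = [[-5, -12], [12, 16]]

[[-5, -12], [12, 16]]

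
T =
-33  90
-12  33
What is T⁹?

tr T = 0 and det T = -9, so the characteristic polynomial is λ² − (0)λ + (-9) with roots -3 and 3.
Eigenvectors give P = [[3, -5], [1, -2]] with P⁻¹ = [[2, -5], [1, -3]], and T = P·diag(-3, 3)·P⁻¹.
Then T⁹ = P·diag(-19683, 19683)·P⁻¹ = [[-59049, -98415], [-19683, -39366]] · [[2, -5], [1, -3]] = [[-216513, 590490], [-78732, 216513]].

[[-216513, 590490], [-78732, 216513]]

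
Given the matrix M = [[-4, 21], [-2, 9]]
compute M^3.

tr M = 5 and det M = 6, so the characteristic polynomial is λ² − (5)λ + (6) with roots 3 and 2.
Eigenvectors give P = [[3, 7], [1, 2]] with P⁻¹ = [[-2, 7], [1, -3]], and M = P·diag(3, 2)·P⁻¹.
Then M^3 = P·diag(27, 8)·P⁻¹ = [[81, 56], [27, 16]] · [[-2, 7], [1, -3]] = [[-106, 399], [-38, 141]].

[[-106, 399], [-38, 141]]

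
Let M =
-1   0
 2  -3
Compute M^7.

tr M = -4 and det M = 3, so the characteristic polynomial is λ² − (-4)λ + (3) with roots -3 and -1.
Eigenvectors give P = [[0, -1], [-1, -1]] with P⁻¹ = [[1, -1], [-1, 0]], and M = P·diag(-3, -1)·P⁻¹.
Then M^7 = P·diag(-2187, -1)·P⁻¹ = [[0, 1], [2187, 1]] · [[1, -1], [-1, 0]] = [[-1, 0], [2186, -2187]].

[[-1, 0], [2186, -2187]]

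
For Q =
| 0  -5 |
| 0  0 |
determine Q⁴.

[[0, 0], [0, 0]]

Q is strictly triangular, hence nilpotent: Q² = 0, so Q⁴ = 0.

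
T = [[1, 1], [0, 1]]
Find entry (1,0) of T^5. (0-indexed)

0

T = I + N where N = [[0, 1], [0, 0]] is strictly upper-triangular, so N^2 = 0.
(I + N)^5 = I + 5·N = [[1, 5], [0, 1]].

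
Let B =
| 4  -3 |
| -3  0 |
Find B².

[[25, -12], [-12, 9]]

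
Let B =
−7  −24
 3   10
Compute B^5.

[[−247, −744], [93, 280]]

tr B = 3 and det B = 2, so the characteristic polynomial is λ² − (3)λ + (2) with roots 1 and 2.
Eigenvectors give P = [[−3, −8], [1, 3]] with P⁻¹ = [[−3, −8], [1, 3]], and B = P·diag(1, 2)·P⁻¹.
Then B^5 = P·diag(1, 32)·P⁻¹ = [[−3, −256], [1, 96]] · [[−3, −8], [1, 3]] = [[−247, −744], [93, 280]].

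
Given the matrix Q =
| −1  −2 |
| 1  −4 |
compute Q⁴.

[[−49, 130], [−65, 146]]

tr Q = −5 and det Q = 6, so the characteristic polynomial is λ² − (−5)λ + (6) with roots −3 and −2.
Eigenvectors give P = [[−1, −2], [−1, −1]] with P⁻¹ = [[1, −2], [−1, 1]], and Q = P·diag(−3, −2)·P⁻¹.
Then Q⁴ = P·diag(81, 16)·P⁻¹ = [[−81, −32], [−81, −16]] · [[1, −2], [−1, 1]] = [[−49, 130], [−65, 146]].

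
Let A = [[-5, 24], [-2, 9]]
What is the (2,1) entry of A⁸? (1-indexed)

tr A = 4 and det A = 3, so the characteristic polynomial is λ² − (4)λ + (3) with roots 3 and 1.
Eigenvectors give P = [[3, 4], [1, 1]] with P⁻¹ = [[-1, 4], [1, -3]], and A = P·diag(3, 1)·P⁻¹.
Then A⁸ = P·diag(6561, 1)·P⁻¹ = [[19683, 4], [6561, 1]] · [[-1, 4], [1, -3]] = [[-19679, 78720], [-6560, 26241]].

-6560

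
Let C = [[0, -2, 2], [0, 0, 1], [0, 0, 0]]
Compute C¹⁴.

C is strictly triangular, hence nilpotent: C³ = 0, so C¹⁴ = 0.

[[0, 0, 0], [0, 0, 0], [0, 0, 0]]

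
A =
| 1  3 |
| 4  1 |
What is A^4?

A^2 = [[13, 6], [8, 13]]
A^3 = [[37, 45], [60, 37]]
A^4 = [[217, 156], [208, 217]]

[[217, 156], [208, 217]]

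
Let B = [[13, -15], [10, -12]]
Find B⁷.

[[6817, -6945], [4630, -4758]]

tr B = 1 and det B = -6, so the characteristic polynomial is λ² − (1)λ + (-6) with roots 3 and -2.
Eigenvectors give P = [[3, 1], [2, 1]] with P⁻¹ = [[1, -1], [-2, 3]], and B = P·diag(3, -2)·P⁻¹.
Then B⁷ = P·diag(2187, -128)·P⁻¹ = [[6561, -128], [4374, -128]] · [[1, -1], [-2, 3]] = [[6817, -6945], [4630, -4758]].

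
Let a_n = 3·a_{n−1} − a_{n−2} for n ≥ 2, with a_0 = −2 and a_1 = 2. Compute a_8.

With companion matrix T = [[3, −1], [1, 0]], [a_n, a_{n−1}]ᵀ = T·[a_{n−1}, a_{n−2}]ᵀ, so [a_8, a_7]ᵀ = T⁷·[a_1, a_0]ᵀ.
T⁷ = [[987, −377], [377, −144]], giving [a_8, a_7]ᵀ = [[2728], [1042]].

2728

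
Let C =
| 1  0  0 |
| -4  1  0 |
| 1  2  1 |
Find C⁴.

[[1, 0, 0], [-16, 1, 0], [-44, 8, 1]]

C = I + N where N = [[0, 0, 0], [-4, 0, 0], [1, 2, 0]] is strictly lower-triangular, so N³ = 0.
(I + N)⁴ = I + 4·N + 6·N² = [[1, 0, 0], [-16, 1, 0], [-44, 8, 1]].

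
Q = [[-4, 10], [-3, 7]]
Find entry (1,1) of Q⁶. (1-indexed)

tr Q = 3 and det Q = 2, so the characteristic polynomial is λ² − (3)λ + (2) with roots 1 and 2.
Eigenvectors give P = [[2, -5], [1, -3]] with P⁻¹ = [[3, -5], [1, -2]], and Q = P·diag(1, 2)·P⁻¹.
Then Q⁶ = P·diag(1, 64)·P⁻¹ = [[2, -320], [1, -192]] · [[3, -5], [1, -2]] = [[-314, 630], [-189, 379]].

-314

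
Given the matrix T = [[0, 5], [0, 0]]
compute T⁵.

T is strictly triangular, hence nilpotent: T² = 0, so T⁵ = 0.

[[0, 0], [0, 0]]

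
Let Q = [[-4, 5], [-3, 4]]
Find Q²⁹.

[[-4, 5], [-3, 4]]

Q² = I (check: tr Q = 0 and det Q = -1), so Q²⁹ = Q since 29 is odd.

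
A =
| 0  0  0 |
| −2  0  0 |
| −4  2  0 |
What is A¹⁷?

A is strictly triangular, hence nilpotent: A³ = 0, so A¹⁷ = 0.

[[0, 0, 0], [0, 0, 0], [0, 0, 0]]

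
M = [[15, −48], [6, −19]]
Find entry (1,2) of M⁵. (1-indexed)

tr M = −4 and det M = 3, so the characteristic polynomial is λ² − (−4)λ + (3) with roots −1 and −3.
Eigenvectors give P = [[3, −8], [1, −3]] with P⁻¹ = [[3, −8], [1, −3]], and M = P·diag(−1, −3)·P⁻¹.
Then M⁵ = P·diag(−1, −243)·P⁻¹ = [[−3, 1944], [−1, 729]] · [[3, −8], [1, −3]] = [[1935, −5808], [726, −2179]].

−5808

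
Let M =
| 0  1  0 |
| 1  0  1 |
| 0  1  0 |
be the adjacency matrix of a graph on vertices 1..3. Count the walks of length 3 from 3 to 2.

The number of length-3 walks from vertex 3 to vertex 2 is entry (3,2) of M³, where M is the adjacency matrix.
M² = [[1, 0, 1], [0, 2, 0], [1, 0, 1]]
M³ = [[0, 2, 0], [2, 0, 2], [0, 2, 0]]

2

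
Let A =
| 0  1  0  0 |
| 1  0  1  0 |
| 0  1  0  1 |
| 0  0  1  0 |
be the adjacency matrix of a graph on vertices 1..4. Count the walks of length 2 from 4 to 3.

0

The number of length-2 walks from vertex 4 to vertex 3 is entry (4,3) of A², where A is the adjacency matrix.
A² = [[1, 0, 1, 0], [0, 2, 0, 1], [1, 0, 2, 0], [0, 1, 0, 1]]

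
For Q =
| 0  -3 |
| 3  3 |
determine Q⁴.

Q² = [[-9, -9], [9, 0]]
Q³ = [[-27, 0], [0, -27]]
Q⁴ = [[0, 81], [-81, -81]]

[[0, 81], [-81, -81]]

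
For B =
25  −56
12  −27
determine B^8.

[[−39359, 91840], [−19680, 45921]]

tr B = −2 and det B = −3, so the characteristic polynomial is λ² − (−2)λ + (−3) with roots 1 and −3.
Eigenvectors give P = [[7, 2], [3, 1]] with P⁻¹ = [[1, −2], [−3, 7]], and B = P·diag(1, −3)·P⁻¹.
Then B^8 = P·diag(1, 6561)·P⁻¹ = [[7, 13122], [3, 6561]] · [[1, −2], [−3, 7]] = [[−39359, 91840], [−19680, 45921]].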